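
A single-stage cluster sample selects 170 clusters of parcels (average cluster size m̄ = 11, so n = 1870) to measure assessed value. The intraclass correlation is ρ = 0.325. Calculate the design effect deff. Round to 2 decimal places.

deff = 1 + (11 − 1)·0.325 = 1 + 3.25 = 4.25.

4.25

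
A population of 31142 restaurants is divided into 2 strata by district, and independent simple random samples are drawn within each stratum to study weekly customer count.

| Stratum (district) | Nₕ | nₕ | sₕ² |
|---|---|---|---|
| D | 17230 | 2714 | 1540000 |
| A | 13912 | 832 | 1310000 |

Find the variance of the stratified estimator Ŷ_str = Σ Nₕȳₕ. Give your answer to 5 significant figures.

Var(Ŷ_str) = Σₕ Nₕ²(1 − fₕ)sₕ²/nₕ.
D: 17230²·(1 − 2714/17230)·1540000/2714 = 1.4191984 × 10^11.
A: 13912²·(1 − 832/13912)·1310000/832 = 2.8651363 × 10^11.
Sum = 4.2843347 × 10^11.

4.2843 × 10^11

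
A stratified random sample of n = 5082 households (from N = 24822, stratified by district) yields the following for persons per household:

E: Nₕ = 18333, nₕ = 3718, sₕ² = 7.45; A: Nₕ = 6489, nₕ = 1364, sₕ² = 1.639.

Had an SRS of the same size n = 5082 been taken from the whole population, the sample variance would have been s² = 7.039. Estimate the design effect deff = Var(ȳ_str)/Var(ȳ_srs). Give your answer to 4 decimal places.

0.8500

Var(ȳ_str) = Σ Wₕ²(1−fₕ)sₕ²/nₕ with Wₕ = Nₕ/24822:
  E: (18333/24822)²·(1−3718/18333)·7.45/3718 = 8.7137622 × 10^-4
  A: (6489/24822)²·(1−1364/6489)·1.639/1364 = 6.485787 × 10^-5
  → Var(ȳ_str) = 9.3623409 × 10^-4.
Var(ȳ_srs) = (1 − 5082/24822)·7.039/5082 = 0.0011015055.
deff = (9.3623409 × 10^-4) / 0.0011015055 = 0.8500.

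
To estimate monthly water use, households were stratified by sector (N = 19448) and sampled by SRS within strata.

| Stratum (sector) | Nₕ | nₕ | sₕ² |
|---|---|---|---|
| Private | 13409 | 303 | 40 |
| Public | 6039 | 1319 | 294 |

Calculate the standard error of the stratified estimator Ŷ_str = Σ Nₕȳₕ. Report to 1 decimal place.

Var(Ŷ_str) = Σₕ Nₕ²(1 − fₕ)sₕ²/nₕ.
Private: 13409²·(1 − 303/13409)·40/303 = 2.3199783 × 10^7.
Public: 6039²·(1 − 1319/6039)·294/1319 = 6.3534492 × 10^6.
Sum = 2.9553232 × 10^7.
SE = √(2.9553232 × 10^7) = 5436.3.

5436.3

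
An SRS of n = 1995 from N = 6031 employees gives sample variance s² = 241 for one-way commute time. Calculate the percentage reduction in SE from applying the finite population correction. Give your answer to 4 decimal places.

18.1948

f = n/N = 1995/6031 = 0.33079091.
SE_no-fpc = √(s²/n) = 0.34756583; SE_fpc = √((1−f)s²/n) = 0.28432692.
Ratio = √(1−f) = 0.81805201. Reduction = 100·(1 − 0.81805201) = 18.1948%.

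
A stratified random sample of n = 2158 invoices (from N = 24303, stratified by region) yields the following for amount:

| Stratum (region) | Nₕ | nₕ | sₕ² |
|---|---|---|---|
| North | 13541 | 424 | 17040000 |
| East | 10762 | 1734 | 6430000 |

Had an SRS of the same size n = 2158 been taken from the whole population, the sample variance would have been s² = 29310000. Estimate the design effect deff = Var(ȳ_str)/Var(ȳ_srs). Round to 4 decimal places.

1.0258

Var(ȳ_str) = Σ Wₕ²(1−fₕ)sₕ²/nₕ with Wₕ = Nₕ/24303:
  North: (13541/24303)²·(1−424/13541)·17040000/424 = 12085.628
  East: (10762/24303)²·(1−1734/10762)·6430000/1734 = 609.99552
  → Var(ȳ_str) = 12695.624.
Var(ȳ_srs) = (1 − 2158/24303)·29310000/2158 = 12375.996.
deff = 12695.624 / 12375.996 = 1.0258.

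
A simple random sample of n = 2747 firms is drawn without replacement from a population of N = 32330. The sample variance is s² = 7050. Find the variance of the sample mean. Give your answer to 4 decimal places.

Under SRS without replacement, Var(ȳ) = (1 − f)·s²/n with f = n/N = 2747/32330 = 0.08496752.
Var(ȳ) = (1 − 0.08496752)·7050/2747 = 0.91503248·2.5664361 = 2.3483724.

2.3484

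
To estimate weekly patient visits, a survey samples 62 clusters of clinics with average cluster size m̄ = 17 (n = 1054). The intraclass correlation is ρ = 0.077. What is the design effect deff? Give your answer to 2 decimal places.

2.23

deff = 1 + (17 − 1)·0.077 = 1 + 1.232 = 2.232.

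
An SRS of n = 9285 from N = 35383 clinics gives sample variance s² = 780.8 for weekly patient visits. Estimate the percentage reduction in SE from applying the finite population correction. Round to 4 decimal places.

14.1172

f = n/N = 9285/35383 = 0.26241415.
SE_no-fpc = √(s²/n) = 0.28998728; SE_fpc = √((1−f)s²/n) = 0.24904925.
Ratio = √(1−f) = 0.85882818. Reduction = 100·(1 − 0.85882818) = 14.1172%.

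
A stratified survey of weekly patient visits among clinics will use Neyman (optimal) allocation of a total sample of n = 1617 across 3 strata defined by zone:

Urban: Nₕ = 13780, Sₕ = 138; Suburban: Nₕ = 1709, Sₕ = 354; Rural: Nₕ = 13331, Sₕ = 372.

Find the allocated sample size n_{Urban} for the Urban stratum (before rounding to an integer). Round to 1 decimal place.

411.9

Neyman allocation: nₕ = n·NₕSₕ / Σⱼ NⱼSⱼ.
Σ NⱼSⱼ = 13780·138 + 1709·354 + 13331·372 = 7.465758 × 10^6.
n_{Urban} = 1617·13780·138 / (7.465758 × 10^6) = 411.9.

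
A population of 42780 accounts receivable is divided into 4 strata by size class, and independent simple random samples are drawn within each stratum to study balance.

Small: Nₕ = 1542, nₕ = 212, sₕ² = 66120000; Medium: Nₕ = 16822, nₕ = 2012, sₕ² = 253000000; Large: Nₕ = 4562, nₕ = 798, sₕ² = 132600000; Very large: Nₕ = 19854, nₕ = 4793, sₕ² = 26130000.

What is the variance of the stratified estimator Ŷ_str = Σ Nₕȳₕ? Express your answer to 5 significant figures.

3.6451 × 10^13

Var(Ŷ_str) = Σₕ Nₕ²(1 − fₕ)sₕ²/nₕ.
Small: 1542²·(1 − 212/1542)·66120000/212 = 6.3963615 × 10^11.
Medium: 16822²·(1 − 2012/16822)·253000000/2012 = 3.1327463 × 10^13.
Large: 4562²·(1 − 798/4562)·132600000/798 = 2.8532875 × 10^12.
Very large: 19854²·(1 − 4793/19854)·26130000/4793 = 1.6301734 × 10^12.
Sum = 3.645056 × 10^13.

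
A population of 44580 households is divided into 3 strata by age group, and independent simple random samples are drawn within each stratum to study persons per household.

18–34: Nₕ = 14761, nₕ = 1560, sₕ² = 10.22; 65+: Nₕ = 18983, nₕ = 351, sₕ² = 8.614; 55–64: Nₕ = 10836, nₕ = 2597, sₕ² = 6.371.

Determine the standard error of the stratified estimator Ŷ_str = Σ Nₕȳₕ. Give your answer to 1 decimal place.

3189.9

Var(Ŷ_str) = Σₕ Nₕ²(1 − fₕ)sₕ²/nₕ.
18–34: 14761²·(1 − 1560/14761)·10.22/1560 = 1.2765826 × 10^6.
65+: 18983²·(1 − 351/18983)·8.614/351 = 8.6800469 × 10^6.
55–64: 10836²·(1 − 2597/10836)·6.371/2597 = 219017.67.
Sum = 1.0175647 × 10^7.
SE = √(1.0175647 × 10^7) = 3189.9.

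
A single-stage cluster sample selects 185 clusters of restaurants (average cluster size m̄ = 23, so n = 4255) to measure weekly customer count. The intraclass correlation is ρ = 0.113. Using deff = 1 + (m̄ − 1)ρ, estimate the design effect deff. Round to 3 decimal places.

deff = 1 + (23 − 1)·0.113 = 1 + 2.486 = 3.486.

3.486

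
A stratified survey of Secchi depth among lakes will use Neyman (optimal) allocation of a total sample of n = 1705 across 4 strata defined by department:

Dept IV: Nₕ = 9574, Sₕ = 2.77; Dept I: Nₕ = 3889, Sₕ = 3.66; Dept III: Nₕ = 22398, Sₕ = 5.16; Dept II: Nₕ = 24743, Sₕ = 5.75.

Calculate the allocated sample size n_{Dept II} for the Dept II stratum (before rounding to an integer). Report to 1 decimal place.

812.4

Neyman allocation: nₕ = n·NₕSₕ / Σⱼ NⱼSⱼ.
Σ NⱼSⱼ = 9574·2.77 + 3889·3.66 + 22398·5.16 + 24743·5.75 = 298599.65.
n_{Dept II} = 1705·24743·5.75 / 298599.65 = 812.4.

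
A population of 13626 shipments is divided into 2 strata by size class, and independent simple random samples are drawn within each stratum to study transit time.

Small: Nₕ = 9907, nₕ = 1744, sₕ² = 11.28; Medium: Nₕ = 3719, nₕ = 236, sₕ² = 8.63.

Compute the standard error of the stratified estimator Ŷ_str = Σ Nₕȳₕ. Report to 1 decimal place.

998.4

Var(Ŷ_str) = Σₕ Nₕ²(1 − fₕ)sₕ²/nₕ.
Small: 9907²·(1 − 1744/9907)·11.28/1744 = 523063.7.
Medium: 3719²·(1 − 236/3719)·8.63/236 = 473672.8.
Sum = 996736.5.
SE = √(996736.5) = 998.4.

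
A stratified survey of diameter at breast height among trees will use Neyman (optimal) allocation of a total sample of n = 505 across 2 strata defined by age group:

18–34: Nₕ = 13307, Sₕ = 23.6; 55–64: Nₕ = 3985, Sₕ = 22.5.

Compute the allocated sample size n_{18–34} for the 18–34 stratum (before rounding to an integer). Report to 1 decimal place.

Neyman allocation: nₕ = n·NₕSₕ / Σⱼ NⱼSⱼ.
Σ NⱼSⱼ = 13307·23.6 + 3985·22.5 = 403707.7.
n_{18–34} = 505·13307·23.6 / 403707.7 = 392.8.

392.8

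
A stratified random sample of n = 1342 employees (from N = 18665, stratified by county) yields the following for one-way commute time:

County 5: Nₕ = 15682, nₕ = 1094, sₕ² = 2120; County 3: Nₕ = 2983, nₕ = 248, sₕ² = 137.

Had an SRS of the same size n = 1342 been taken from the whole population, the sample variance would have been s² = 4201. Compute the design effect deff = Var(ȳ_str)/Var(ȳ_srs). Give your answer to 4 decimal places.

Var(ȳ_str) = Σ Wₕ²(1−fₕ)sₕ²/nₕ with Wₕ = Nₕ/18665:
  County 5: (15682/18665)²·(1−1094/15682)·2120/1094 = 1.2725058
  County 3: (2983/18665)²·(1−248/2983)·137/248 = 0.012936699
  → Var(ȳ_str) = 1.2854425.
Var(ȳ_srs) = (1 − 1342/18665)·4201/1342 = 2.9053287.
deff = 1.2854425 / 2.9053287 = 0.4424.

0.4424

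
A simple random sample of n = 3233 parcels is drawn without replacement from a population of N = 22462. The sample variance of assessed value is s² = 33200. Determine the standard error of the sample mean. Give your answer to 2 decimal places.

Under SRS without replacement, Var(ȳ) = (1 − f)·s²/n with f = n/N = 3233/22462 = 0.14393197.
Var(ȳ) = (1 − 0.14393197)·33200/3233 = 0.85606803·10.2691 = 8.7910481.
SE(ȳ) = √(8.7910481) = 2.96.

2.96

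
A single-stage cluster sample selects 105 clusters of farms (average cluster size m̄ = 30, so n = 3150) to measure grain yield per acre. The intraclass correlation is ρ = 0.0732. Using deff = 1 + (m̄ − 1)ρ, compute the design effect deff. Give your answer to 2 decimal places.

3.12

deff = 1 + (30 − 1)·0.0732 = 1 + 2.1228 = 3.1228.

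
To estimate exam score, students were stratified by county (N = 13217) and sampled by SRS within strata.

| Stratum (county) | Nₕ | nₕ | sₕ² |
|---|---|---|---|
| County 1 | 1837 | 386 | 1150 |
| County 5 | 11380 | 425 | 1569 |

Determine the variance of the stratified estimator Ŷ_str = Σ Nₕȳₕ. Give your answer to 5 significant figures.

Var(Ŷ_str) = Σₕ Nₕ²(1 − fₕ)sₕ²/nₕ.
County 1: 1837²·(1 − 386/1837)·1150/386 = 7.9412177 × 10^6.
County 5: 11380²·(1 − 425/11380)·1569/425 = 4.6024455 × 10^8.
Sum = 4.6818577 × 10^8.

4.6819 × 10^8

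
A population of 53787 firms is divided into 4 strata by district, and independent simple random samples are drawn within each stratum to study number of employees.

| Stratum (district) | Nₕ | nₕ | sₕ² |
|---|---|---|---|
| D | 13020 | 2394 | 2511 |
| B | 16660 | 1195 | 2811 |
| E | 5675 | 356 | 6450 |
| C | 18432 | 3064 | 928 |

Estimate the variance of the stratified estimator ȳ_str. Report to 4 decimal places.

Var(ȳ_str) = Σₕ Wₕ²(1 − fₕ)sₕ²/nₕ with Wₕ = Nₕ/N, N = 53787.
D: Wₕ = 0.24206593; term = 0.24206593²·(1 − 0.18387097)·2511/2394 = 0.050158983.
B: Wₕ = 0.30974027; term = 0.30974027²·(1 − 0.07172869)·2811/1195 = 0.20948996.
E: Wₕ = 0.10550877; term = 0.10550877²·(1 − 0.06273128)·6450/356 = 0.18903879.
C: Wₕ = 0.34268504; term = 0.34268504²·(1 − 0.16623264)·928/3064 = 0.029654758.
Sum = 0.47834249.

0.4783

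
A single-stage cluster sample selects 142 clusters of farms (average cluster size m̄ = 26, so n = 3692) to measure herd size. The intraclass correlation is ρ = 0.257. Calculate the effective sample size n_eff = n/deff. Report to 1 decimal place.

deff = 1 + (26 − 1)·0.257 = 1 + 6.425 = 7.425.
n_eff = 3692 / 7.425 = 497.2.

497.2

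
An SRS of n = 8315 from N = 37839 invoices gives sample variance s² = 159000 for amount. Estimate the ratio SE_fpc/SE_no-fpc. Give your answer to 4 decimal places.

0.8833

f = n/N = 8315/37839 = 0.21974682.
SE_no-fpc = √(s²/n) = 4.3728787; SE_fpc = √((1−f)s²/n) = 3.8626487.
Ratio = √(1−f) = 0.88331941.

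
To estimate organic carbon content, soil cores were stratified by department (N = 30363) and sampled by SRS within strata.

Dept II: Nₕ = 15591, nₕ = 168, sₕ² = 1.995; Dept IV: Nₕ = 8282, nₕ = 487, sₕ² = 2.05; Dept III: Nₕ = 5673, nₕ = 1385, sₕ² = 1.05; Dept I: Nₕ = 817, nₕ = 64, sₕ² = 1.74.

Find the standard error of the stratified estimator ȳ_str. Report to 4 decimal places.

Var(ȳ_str) = Σₕ Wₕ²(1 − fₕ)sₕ²/nₕ with Wₕ = Nₕ/N, N = 30363.
Dept II: Wₕ = 0.51348681; term = 0.51348681²·(1 − 0.01077545)·1.995/168 = 0.0030973272.
Dept IV: Wₕ = 0.27276620; term = 0.27276620²·(1 − 0.05880222)·2.05/487 = 2.9477245 × 10^-4.
Dept III: Wₕ = 0.18683925; term = 0.18683925²·(1 − 0.24413890)·1.05/1385 = 2.0004041 × 10^-5.
Dept I: Wₕ = 0.02690775; term = 0.02690775²·(1 − 0.07833537)·1.74/64 = 1.8142492 × 10^-5.
Sum = 0.0034302462.
SE = √(0.0034302462) = 0.0586.

0.0586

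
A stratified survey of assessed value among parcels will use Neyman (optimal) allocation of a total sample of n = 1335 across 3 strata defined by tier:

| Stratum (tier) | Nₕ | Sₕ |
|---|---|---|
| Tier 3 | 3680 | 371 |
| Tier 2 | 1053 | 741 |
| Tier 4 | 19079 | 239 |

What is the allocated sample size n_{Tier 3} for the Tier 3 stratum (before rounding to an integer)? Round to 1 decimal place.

271.8

Neyman allocation: nₕ = n·NₕSₕ / Σⱼ NⱼSⱼ.
Σ NⱼSⱼ = 3680·371 + 1053·741 + 19079·239 = 6.705434 × 10^6.
n_{Tier 3} = 1335·3680·371 / (6.705434 × 10^6) = 271.8.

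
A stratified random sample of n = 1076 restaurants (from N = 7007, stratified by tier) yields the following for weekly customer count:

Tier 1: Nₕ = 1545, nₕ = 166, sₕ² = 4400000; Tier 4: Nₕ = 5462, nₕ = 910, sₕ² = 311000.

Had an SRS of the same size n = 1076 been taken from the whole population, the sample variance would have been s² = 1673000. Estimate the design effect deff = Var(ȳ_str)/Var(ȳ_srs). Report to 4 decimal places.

1.0055

Var(ȳ_str) = Σ Wₕ²(1−fₕ)sₕ²/nₕ with Wₕ = Nₕ/7007:
  Tier 1: (1545/7007)²·(1−166/1545)·4400000/166 = 1150.1993
  Tier 4: (5462/7007)²·(1−910/5462)·311000/910 = 173.06479
  → Var(ȳ_str) = 1323.2641.
Var(ȳ_srs) = (1 − 1076/7007)·1673000/1076 = 1316.0715.
deff = 1323.2641 / 1316.0715 = 1.0055.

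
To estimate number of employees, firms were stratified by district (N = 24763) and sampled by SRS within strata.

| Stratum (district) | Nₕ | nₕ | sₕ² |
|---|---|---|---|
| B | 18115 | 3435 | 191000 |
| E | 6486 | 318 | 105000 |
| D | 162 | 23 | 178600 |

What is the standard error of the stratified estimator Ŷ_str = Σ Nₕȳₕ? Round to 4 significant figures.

167800

Var(Ŷ_str) = Σₕ Nₕ²(1 − fₕ)sₕ²/nₕ.
B: 18115²·(1 − 3435/18115)·191000/3435 = 1.4786692 × 10^10.
E: 6486²·(1 − 318/6486)·105000/318 = 1.3209412 × 10^10.
D: 162²·(1 − 23/162)·178600/23 = 1.7485717 × 10^8.
Sum = 2.8170961 × 10^10.
SE = √(2.8170961 × 10^10) = 167800.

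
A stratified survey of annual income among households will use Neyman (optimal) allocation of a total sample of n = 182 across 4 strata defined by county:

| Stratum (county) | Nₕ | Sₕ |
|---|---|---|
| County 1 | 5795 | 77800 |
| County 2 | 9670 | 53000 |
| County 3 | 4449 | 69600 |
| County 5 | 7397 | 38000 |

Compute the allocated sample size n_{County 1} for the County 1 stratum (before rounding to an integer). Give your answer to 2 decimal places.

52.80

Neyman allocation: nₕ = n·NₕSₕ / Σⱼ NⱼSⱼ.
Σ NⱼSⱼ = 5795·77800 + 9670·53000 + 4449·69600 + 7397·38000 = 1.5540974 × 10^9.
n_{County 1} = 182·5795·77800 / (1.5540974 × 10^9) = 52.80.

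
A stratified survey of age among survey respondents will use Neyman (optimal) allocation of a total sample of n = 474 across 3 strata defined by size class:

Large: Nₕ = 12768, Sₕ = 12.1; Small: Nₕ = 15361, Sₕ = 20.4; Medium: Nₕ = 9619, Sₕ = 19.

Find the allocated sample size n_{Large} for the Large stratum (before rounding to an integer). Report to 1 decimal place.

Neyman allocation: nₕ = n·NₕSₕ / Σⱼ NⱼSⱼ.
Σ NⱼSⱼ = 12768·12.1 + 15361·20.4 + 9619·19 = 650618.2.
n_{Large} = 474·12768·12.1 / 650618.2 = 112.6.

112.6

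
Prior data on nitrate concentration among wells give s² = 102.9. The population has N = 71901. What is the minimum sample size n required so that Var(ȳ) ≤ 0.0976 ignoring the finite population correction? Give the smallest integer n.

1055

Without fpc, n₀ = s²/D = 102.9/0.0976 = 1054.3033.
Rounding up, n = 1055.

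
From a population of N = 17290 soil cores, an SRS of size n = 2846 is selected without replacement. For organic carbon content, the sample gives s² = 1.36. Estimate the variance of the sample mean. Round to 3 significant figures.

3.99 × 10^-4

Under SRS without replacement, Var(ȳ) = (1 − f)·s²/n with f = n/N = 2846/17290 = 0.16460382.
Var(ȳ) = (1 − 0.16460382)·1.36/2846 = 0.83539618·4.7786367 × 10^-4 = 3.9920548 × 10^-4.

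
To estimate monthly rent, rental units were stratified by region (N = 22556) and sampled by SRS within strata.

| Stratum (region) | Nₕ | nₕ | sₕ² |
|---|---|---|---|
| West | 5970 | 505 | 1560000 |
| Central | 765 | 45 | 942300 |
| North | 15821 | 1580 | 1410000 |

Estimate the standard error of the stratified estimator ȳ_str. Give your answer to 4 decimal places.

Var(ȳ_str) = Σₕ Wₕ²(1 − fₕ)sₕ²/nₕ with Wₕ = Nₕ/N, N = 22556.
West: Wₕ = 0.26467459; term = 0.26467459²·(1 − 0.08458961)·1560000/505 = 198.09501.
Central: Wₕ = 0.03391559; term = 0.03391559²·(1 − 0.05882353)·942300/45 = 22.669735.
North: Wₕ = 0.70140982; term = 0.70140982²·(1 − 0.09986727)·1410000/1580 = 395.19575.
Sum = 615.9605.
SE = √(615.9605) = 24.8186.

24.8186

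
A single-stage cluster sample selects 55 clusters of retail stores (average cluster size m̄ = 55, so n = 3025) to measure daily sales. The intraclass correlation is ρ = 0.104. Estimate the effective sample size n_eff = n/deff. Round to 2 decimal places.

deff = 1 + (55 − 1)·0.104 = 1 + 5.616 = 6.616.
n_eff = 3025 / 6.616 = 457.22.

457.22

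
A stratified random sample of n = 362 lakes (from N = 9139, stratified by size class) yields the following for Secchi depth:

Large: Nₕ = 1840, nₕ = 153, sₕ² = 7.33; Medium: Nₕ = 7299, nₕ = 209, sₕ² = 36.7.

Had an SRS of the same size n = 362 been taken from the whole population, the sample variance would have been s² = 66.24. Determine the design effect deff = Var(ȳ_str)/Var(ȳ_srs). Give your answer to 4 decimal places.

0.6292

Var(ȳ_str) = Σ Wₕ²(1−fₕ)sₕ²/nₕ with Wₕ = Nₕ/9139:
  Large: (1840/9139)²·(1−153/1840)·7.33/153 = 0.0017805251
  Medium: (7299/9139)²·(1−209/7299)·36.7/209 = 0.10880078
  → Var(ȳ_str) = 0.11058131.
Var(ȳ_srs) = (1 − 362/9139)·66.24/362 = 0.17573537.
deff = 0.11058131 / 0.17573537 = 0.6292.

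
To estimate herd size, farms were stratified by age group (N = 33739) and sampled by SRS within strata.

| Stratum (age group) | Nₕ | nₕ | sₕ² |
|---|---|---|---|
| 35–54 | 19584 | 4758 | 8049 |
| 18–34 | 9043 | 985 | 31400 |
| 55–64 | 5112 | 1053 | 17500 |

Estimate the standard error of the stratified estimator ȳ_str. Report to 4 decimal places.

1.6659

Var(ȳ_str) = Σₕ Wₕ²(1 − fₕ)sₕ²/nₕ with Wₕ = Nₕ/N, N = 33739.
35–54: Wₕ = 0.58045585; term = 0.58045585²·(1 − 0.24295343)·8049/4758 = 0.43149769.
18–34: Wₕ = 0.26802810; term = 0.26802810²·(1 − 0.10892403)·31400/985 = 2.0406513.
55–64: Wₕ = 0.15151605; term = 0.15151605²·(1 − 0.20598592)·17500/1053 = 0.30293898.
Sum = 2.775088.
SE = √(2.775088) = 1.6659.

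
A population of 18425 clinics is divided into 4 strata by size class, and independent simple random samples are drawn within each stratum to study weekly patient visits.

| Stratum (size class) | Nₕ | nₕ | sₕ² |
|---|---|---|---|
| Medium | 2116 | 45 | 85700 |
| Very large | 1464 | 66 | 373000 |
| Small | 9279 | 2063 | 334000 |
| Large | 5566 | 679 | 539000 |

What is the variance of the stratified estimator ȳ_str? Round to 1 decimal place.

Var(ȳ_str) = Σₕ Wₕ²(1 − fₕ)sₕ²/nₕ with Wₕ = Nₕ/N, N = 18425.
Medium: Wₕ = 0.11484396; term = 0.11484396²·(1 − 0.02126654)·85700/45 = 24.583804.
Very large: Wₕ = 0.07945726; term = 0.07945726²·(1 − 0.04508197)·373000/66 = 34.072041.
Small: Wₕ = 0.50360923; term = 0.50360923²·(1 − 0.22232999)·334000/2063 = 31.932281.
Large: Wₕ = 0.30208955; term = 0.30208955²·(1 − 0.12199066)·539000/679 = 63.604748.
Sum = 154.19287.

154.2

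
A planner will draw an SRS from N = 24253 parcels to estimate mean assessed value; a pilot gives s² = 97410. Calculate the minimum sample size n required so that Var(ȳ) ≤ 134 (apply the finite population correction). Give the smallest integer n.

Without fpc, n₀ = s²/D = 97410/134 = 726.9403.
With fpc, (1 − n/N)·s²/n ≤ D requires n ≥ n₀/(1 + n₀/N) = 726.9403/(1 + 726.9403/24253) = 705.7856.
Rounding up, n = 706.

706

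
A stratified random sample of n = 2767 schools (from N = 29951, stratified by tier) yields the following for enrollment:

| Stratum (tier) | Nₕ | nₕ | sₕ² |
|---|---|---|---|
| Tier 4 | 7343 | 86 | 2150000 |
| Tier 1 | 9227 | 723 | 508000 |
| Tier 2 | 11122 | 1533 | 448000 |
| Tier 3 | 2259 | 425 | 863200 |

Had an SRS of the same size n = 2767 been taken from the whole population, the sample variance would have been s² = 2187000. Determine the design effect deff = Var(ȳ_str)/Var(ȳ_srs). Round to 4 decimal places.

Var(ȳ_str) = Σ Wₕ²(1−fₕ)sₕ²/nₕ with Wₕ = Nₕ/29951:
  Tier 4: (7343/29951)²·(1−86/7343)·2150000/86 = 1485.0737
  Tier 1: (9227/29951)²·(1−723/9227)·508000/723 = 61.459148
  Tier 2: (11122/29951)²·(1−1533/11122)·448000/1533 = 34.743168
  Tier 3: (2259/29951)²·(1−425/2259)·863200/425 = 9.3802715
  → Var(ȳ_str) = 1590.6563.
Var(ȳ_srs) = (1 − 2767/29951)·2187000/2767 = 717.36744.
deff = 1590.6563 / 717.36744 = 2.2174.

2.2174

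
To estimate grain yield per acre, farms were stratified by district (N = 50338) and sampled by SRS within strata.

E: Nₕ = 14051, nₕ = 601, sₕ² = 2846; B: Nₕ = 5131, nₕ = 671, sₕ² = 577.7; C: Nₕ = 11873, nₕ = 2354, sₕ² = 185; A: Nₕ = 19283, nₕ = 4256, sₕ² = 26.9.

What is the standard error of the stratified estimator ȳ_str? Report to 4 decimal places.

0.6043

Var(ȳ_str) = Σₕ Wₕ²(1 − fₕ)sₕ²/nₕ with Wₕ = Nₕ/N, N = 50338.
E: Wₕ = 0.27913306; term = 0.27913306²·(1 − 0.04277276)·2846/601 = 0.35318157.
B: Wₕ = 0.10193095; term = 0.10193095²·(1 − 0.13077373)·577.7/671 = 0.007775437.
C: Wₕ = 0.23586555; term = 0.23586555²·(1 − 0.19826497)·185/2354 = 0.0035052997.
A: Wₕ = 0.38307044; term = 0.38307044²·(1 − 0.22071254)·26.9/4256 = 7.2277918 × 10^-4.
Sum = 0.36518509.
SE = √(0.36518509) = 0.6043.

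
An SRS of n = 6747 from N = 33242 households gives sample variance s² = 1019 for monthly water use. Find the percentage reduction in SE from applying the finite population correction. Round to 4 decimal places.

f = n/N = 6747/33242 = 0.20296613.
SE_no-fpc = √(s²/n) = 0.3886259; SE_fpc = √((1−f)s²/n) = 0.34695258.
Ratio = √(1−f) = 0.89276754. Reduction = 100·(1 − 0.89276754) = 10.7232%.

10.7232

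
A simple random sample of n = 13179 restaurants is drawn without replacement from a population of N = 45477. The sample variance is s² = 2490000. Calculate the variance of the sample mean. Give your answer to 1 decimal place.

134.2

Under SRS without replacement, Var(ȳ) = (1 − f)·s²/n with f = n/N = 13179/45477 = 0.28979484.
Var(ȳ) = (1 − 0.28979484)·2490000/13179 = 0.71020516·188.93695 = 134.18399.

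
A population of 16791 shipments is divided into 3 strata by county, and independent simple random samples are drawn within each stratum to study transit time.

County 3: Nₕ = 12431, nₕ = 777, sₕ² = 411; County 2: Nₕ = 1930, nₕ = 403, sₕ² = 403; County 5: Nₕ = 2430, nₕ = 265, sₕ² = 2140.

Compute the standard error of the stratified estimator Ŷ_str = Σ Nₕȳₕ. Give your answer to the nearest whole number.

11048

Var(Ŷ_str) = Σₕ Nₕ²(1 − fₕ)sₕ²/nₕ.
County 3: 12431²·(1 − 777/12431)·411/777 = 7.663054 × 10^7.
County 2: 1930²·(1 − 403/1930)·403/403 = 2.94711 × 10^6.
County 5: 2430²·(1 − 265/2430)·2140/265 = 4.2484653 × 10^7.
Sum = 1.220623 × 10^8.
SE = √(1.220623 × 10^8) = 11048.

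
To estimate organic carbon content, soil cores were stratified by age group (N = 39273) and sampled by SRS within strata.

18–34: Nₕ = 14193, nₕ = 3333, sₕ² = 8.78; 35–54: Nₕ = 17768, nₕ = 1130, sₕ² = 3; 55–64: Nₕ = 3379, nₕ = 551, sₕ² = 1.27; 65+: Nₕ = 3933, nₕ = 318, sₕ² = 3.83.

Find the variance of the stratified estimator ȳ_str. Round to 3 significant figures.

8.97 × 10^-4

Var(ȳ_str) = Σₕ Wₕ²(1 − fₕ)sₕ²/nₕ with Wₕ = Nₕ/N, N = 39273.
18–34: Wₕ = 0.36139332; term = 0.36139332²·(1 − 0.23483407)·8.78/3333 = 2.6325406 × 10^-4.
35–54: Wₕ = 0.45242278; term = 0.45242278²·(1 − 0.06359748)·3/1130 = 5.0885532 × 10^-4.
55–64: Wₕ = 0.08603875; term = 0.08603875²·(1 − 0.16306600)·1.27/551 = 1.428011 × 10^-5.
65+: Wₕ = 0.10014514; term = 0.10014514²·(1 − 0.08085431)·3.83/318 = 1.1102371 × 10^-4.
Sum = 8.974132 × 10^-4.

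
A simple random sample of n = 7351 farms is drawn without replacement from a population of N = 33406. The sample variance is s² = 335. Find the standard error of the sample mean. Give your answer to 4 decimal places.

0.1885

Under SRS without replacement, Var(ȳ) = (1 − f)·s²/n with f = n/N = 7351/33406 = 0.22005029.
Var(ȳ) = (1 − 0.22005029)·335/7351 = 0.77994971·0.045572031 = 0.035543892.
SE(ȳ) = √(0.035543892) = 0.1885.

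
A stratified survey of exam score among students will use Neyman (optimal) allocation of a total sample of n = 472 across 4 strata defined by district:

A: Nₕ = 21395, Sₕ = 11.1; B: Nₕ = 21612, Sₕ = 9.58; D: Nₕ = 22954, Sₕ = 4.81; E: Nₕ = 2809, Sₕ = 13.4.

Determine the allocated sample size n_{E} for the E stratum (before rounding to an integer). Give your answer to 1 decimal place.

30.0

Neyman allocation: nₕ = n·NₕSₕ / Σⱼ NⱼSⱼ.
Σ NⱼSⱼ = 21395·11.1 + 21612·9.58 + 22954·4.81 + 2809·13.4 = 592576.8.
n_{E} = 472·2809·13.4 / 592576.8 = 30.0.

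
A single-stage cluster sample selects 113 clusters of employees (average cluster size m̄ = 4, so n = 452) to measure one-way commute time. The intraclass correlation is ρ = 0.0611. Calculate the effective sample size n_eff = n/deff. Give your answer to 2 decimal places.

deff = 1 + (4 − 1)·0.0611 = 1 + 0.1833 = 1.1833.
n_eff = 452 / 1.1833 = 381.98.

381.98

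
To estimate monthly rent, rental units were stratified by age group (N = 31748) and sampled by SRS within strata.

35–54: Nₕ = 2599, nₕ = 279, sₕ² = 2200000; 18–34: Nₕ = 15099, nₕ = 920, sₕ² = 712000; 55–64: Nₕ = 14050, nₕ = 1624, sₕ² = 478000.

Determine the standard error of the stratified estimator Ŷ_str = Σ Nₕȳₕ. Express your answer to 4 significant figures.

514400

Var(Ŷ_str) = Σₕ Nₕ²(1 − fₕ)sₕ²/nₕ.
35–54: 2599²·(1 − 279/2599)·2200000/279 = 4.7545864 × 10^10.
18–34: 15099²·(1 − 920/15099)·712000/920 = 1.6568605 × 10^11.
55–64: 14050²·(1 − 1624/14050)·478000/1624 = 5.138656 × 10^10.
Sum = 2.6461847 × 10^11.
SE = √(2.6461847 × 10^11) = 514400.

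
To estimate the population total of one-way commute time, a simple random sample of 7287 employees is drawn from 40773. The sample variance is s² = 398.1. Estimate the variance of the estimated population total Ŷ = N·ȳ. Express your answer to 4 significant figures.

7.459 × 10^7

Var(Ŷ) = N²·Var(ȳ) = N²·(1 − n/N)·s²/n.
f = 7287/40773 = 0.17872121; Var(ȳ) = 0.82127879·398.1/7287 = 0.044867721.
Var(Ŷ) = 40773² · 0.044867721 = 7.4589783 × 10^7.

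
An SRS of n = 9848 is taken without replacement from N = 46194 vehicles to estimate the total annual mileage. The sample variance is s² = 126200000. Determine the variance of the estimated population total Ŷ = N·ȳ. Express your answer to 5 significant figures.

Var(Ŷ) = N²·Var(ȳ) = N²·(1 − n/N)·s²/n.
f = 9848/46194 = 0.21318786; Var(ȳ) = 0.78681214·126200000/9848 = 10082.828.
Var(Ŷ) = 46194² · 10082.828 = 2.1515602 × 10^13.

2.1516 × 10^13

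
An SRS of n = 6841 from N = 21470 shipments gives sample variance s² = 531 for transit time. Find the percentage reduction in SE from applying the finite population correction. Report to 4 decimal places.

17.4549

f = n/N = 6841/21470 = 0.31863065.
SE_no-fpc = √(s²/n) = 0.27860408; SE_fpc = √((1−f)s²/n) = 0.22997401.
Ratio = √(1−f) = 0.82545100. Reduction = 100·(1 − 0.82545100) = 17.4549%.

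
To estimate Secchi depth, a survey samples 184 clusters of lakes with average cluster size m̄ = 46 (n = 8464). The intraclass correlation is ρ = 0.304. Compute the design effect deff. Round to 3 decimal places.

deff = 1 + (46 − 1)·0.304 = 1 + 13.68 = 14.68.

14.680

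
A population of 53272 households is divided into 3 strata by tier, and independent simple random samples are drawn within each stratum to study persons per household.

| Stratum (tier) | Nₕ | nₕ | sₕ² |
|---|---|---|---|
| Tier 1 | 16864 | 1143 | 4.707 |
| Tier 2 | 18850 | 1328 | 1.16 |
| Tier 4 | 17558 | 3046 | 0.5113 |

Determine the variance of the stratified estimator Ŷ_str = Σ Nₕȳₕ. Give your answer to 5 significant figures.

1.4231 × 10^6

Var(Ŷ_str) = Σₕ Nₕ²(1 − fₕ)sₕ²/nₕ.
Tier 1: 16864²·(1 − 1143/16864)·4.707/1143 = 1.091789 × 10^6.
Tier 2: 18850²·(1 − 1328/18850)·1.16/1328 = 288506.06.
Tier 4: 17558²·(1 − 3046/17558)·0.5113/3046 = 42770.882.
Sum = 1.4230659 × 10^6.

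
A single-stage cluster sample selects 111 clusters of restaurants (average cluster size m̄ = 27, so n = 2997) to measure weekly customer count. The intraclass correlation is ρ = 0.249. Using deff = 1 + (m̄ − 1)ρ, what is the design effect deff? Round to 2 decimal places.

7.47

deff = 1 + (27 − 1)·0.249 = 1 + 6.474 = 7.474.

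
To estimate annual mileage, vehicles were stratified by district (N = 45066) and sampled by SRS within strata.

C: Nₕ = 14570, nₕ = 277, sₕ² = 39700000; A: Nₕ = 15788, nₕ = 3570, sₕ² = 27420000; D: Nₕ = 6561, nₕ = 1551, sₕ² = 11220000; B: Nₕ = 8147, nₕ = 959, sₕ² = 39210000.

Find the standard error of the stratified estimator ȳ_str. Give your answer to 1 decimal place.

129.3

Var(ȳ_str) = Σₕ Wₕ²(1 − fₕ)sₕ²/nₕ with Wₕ = Nₕ/N, N = 45066.
C: Wₕ = 0.32330360; term = 0.32330360²·(1 − 0.01901167)·39700000/277 = 14695.882.
A: Wₕ = 0.35033063; term = 0.35033063²·(1 − 0.22612110)·27420000/3570 = 729.50529.
D: Wₕ = 0.14558647; term = 0.14558647²·(1 − 0.23639689)·11220000/1551 = 117.08218.
B: Wₕ = 0.18077930; term = 0.18077930²·(1 − 0.11771204)·39210000/959 = 1178.9245.
Sum = 16721.394.
SE = √(16721.394) = 129.3.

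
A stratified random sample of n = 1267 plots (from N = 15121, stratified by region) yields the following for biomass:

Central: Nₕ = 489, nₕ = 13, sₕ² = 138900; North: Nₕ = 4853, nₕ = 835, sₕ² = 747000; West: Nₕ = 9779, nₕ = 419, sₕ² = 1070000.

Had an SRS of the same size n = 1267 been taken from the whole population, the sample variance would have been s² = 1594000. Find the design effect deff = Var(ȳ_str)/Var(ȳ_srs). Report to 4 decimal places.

Var(ȳ_str) = Σ Wₕ²(1−fₕ)sₕ²/nₕ with Wₕ = Nₕ/15121:
  Central: (489/15121)²·(1−13/489)·138900/13 = 10.877114
  North: (4853/15121)²·(1−835/4853)·747000/835 = 76.294516
  West: (9779/15121)²·(1−419/9779)·1070000/419 = 1022.3016
  → Var(ȳ_str) = 1109.4732.
Var(ȳ_srs) = (1 − 1267/15121)·1594000/1267 = 1152.6737.
deff = 1109.4732 / 1152.6737 = 0.9625.

0.9625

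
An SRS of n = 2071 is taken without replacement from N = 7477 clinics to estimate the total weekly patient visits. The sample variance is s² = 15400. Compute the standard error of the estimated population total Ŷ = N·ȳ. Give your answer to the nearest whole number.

17337

Var(Ŷ) = N²·Var(ȳ) = N²·(1 − n/N)·s²/n.
f = 2071/7477 = 0.27698275; Var(ȳ) = 0.72301725·15400/2071 = 5.3763717.
Var(Ŷ) = 7477² · 5.3763717 = 3.005689 × 10^8.
SE(Ŷ) = √(3.005689 × 10^8) = 17337.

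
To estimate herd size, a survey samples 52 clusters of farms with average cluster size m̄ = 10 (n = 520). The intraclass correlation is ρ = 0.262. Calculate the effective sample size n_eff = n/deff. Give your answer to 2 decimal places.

deff = 1 + (10 − 1)·0.262 = 1 + 2.358 = 3.358.
n_eff = 520 / 3.358 = 154.85.

154.85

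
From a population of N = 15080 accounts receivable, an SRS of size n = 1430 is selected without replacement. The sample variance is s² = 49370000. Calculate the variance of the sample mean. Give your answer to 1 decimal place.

Under SRS without replacement, Var(ȳ) = (1 − f)·s²/n with f = n/N = 1430/15080 = 0.09482759.
Var(ȳ) = (1 − 0.09482759)·49370000/1430 = 0.90517241·34524.476 = 31250.603.

31250.6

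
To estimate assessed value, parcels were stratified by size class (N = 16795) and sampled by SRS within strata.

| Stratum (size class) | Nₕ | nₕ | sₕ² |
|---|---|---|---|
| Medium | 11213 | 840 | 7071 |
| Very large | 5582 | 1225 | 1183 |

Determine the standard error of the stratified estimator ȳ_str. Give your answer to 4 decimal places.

Var(ȳ_str) = Σₕ Wₕ²(1 − fₕ)sₕ²/nₕ with Wₕ = Nₕ/N, N = 16795.
Medium: Wₕ = 0.66763918; term = 0.66763918²·(1 − 0.07491305)·7071/840 = 3.4711049.
Very large: Wₕ = 0.33236082; term = 0.33236082²·(1 − 0.21945539)·1183/1225 = 0.08326568.
Sum = 3.5543706.
SE = √(3.5543706) = 1.8853.

1.8853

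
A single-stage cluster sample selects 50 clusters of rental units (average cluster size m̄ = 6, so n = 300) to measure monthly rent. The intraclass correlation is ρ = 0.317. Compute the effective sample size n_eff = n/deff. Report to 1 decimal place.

deff = 1 + (6 − 1)·0.317 = 1 + 1.585 = 2.585.
n_eff = 300 / 2.585 = 116.1.

116.1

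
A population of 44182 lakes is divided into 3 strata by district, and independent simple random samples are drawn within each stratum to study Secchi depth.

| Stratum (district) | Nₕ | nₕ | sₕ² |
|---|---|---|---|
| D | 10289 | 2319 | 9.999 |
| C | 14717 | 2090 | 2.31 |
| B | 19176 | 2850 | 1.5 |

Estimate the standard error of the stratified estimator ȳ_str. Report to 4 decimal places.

0.0193

Var(ȳ_str) = Σₕ Wₕ²(1 − fₕ)sₕ²/nₕ with Wₕ = Nₕ/N, N = 44182.
D: Wₕ = 0.23287764; term = 0.23287764²·(1 − 0.22538633)·9.999/2319 = 1.8113258 × 10^-4.
C: Wₕ = 0.33309945; term = 0.33309945²·(1 − 0.14201264)·2.31/2090 = 1.0521906 × 10^-4.
B: Wₕ = 0.43402291; term = 0.43402291²·(1 − 0.14862328)·1.5/2850 = 8.4409916 × 10^-5.
Sum = 3.7076156 × 10^-4.
SE = √(3.7076156 × 10^-4) = 0.0193.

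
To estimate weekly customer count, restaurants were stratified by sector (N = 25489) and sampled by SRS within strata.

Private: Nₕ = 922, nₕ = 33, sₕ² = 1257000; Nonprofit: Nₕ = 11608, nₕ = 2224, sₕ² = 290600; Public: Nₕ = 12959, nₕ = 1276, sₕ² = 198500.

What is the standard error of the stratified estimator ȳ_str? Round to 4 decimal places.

10.3061

Var(ȳ_str) = Σₕ Wₕ²(1 − fₕ)sₕ²/nₕ with Wₕ = Nₕ/N, N = 25489.
Private: Wₕ = 0.03617247; term = 0.03617247²·(1 − 0.03579176)·1257000/33 = 48.056089.
Nonprofit: Wₕ = 0.45541214; term = 0.45541214²·(1 − 0.19159201)·290600/2224 = 21.907894.
Public: Wₕ = 0.50841539; term = 0.50841539²·(1 − 0.09846439)·198500/1276 = 36.251845.
Sum = 106.21583.
SE = √(106.21583) = 10.3061.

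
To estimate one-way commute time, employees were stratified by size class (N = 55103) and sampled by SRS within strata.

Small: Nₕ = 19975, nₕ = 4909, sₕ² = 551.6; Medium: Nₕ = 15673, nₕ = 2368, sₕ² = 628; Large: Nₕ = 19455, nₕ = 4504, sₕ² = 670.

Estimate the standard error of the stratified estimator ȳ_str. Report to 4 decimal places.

Var(ȳ_str) = Σₕ Wₕ²(1 − fₕ)sₕ²/nₕ with Wₕ = Nₕ/N, N = 55103.
Small: Wₕ = 0.36250295; term = 0.36250295²·(1 − 0.24575720)·551.6/4909 = 0.01113693.
Medium: Wₕ = 0.28443097; term = 0.28443097²·(1 − 0.15108786)·628/2368 = 0.018213544.
Large: Wₕ = 0.35306608; term = 0.35306608²·(1 − 0.23150861)·670/4504 = 0.014250412.
Sum = 0.043600886.
SE = √(0.043600886) = 0.2088.

0.2088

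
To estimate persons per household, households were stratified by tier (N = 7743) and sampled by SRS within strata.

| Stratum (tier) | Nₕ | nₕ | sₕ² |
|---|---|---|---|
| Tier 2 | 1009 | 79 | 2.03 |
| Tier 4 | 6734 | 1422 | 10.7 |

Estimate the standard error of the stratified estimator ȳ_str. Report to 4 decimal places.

0.0699

Var(ȳ_str) = Σₕ Wₕ²(1 − fₕ)sₕ²/nₕ with Wₕ = Nₕ/N, N = 7743.
Tier 2: Wₕ = 0.13031125; term = 0.13031125²·(1 − 0.07829534)·2.03/79 = 4.0218377 × 10^-4.
Tier 4: Wₕ = 0.86968875; term = 0.86968875²·(1 − 0.21116721)·10.7/1422 = 0.0044894883.
Sum = 0.0048916721.
SE = √(0.0048916721) = 0.0699.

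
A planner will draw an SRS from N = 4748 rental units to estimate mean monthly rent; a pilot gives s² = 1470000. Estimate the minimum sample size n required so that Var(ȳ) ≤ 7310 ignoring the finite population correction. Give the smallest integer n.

Without fpc, n₀ = s²/D = 1470000/7310 = 201.0944.
Rounding up, n = 202.

202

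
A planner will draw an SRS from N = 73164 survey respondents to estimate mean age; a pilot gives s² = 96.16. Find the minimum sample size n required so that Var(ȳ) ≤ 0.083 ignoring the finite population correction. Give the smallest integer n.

Without fpc, n₀ = s²/D = 96.16/0.083 = 1158.5542.
Rounding up, n = 1159.

1159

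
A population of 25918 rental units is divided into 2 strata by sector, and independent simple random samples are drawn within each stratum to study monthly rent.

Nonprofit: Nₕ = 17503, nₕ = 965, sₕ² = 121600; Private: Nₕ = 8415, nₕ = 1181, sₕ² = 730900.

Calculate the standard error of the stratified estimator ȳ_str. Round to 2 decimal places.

10.51

Var(ȳ_str) = Σₕ Wₕ²(1 − fₕ)sₕ²/nₕ with Wₕ = Nₕ/N, N = 25918.
Nonprofit: Wₕ = 0.67532217; term = 0.67532217²·(1 − 0.05513341)·121600/965 = 54.299868.
Private: Wₕ = 0.32467783; term = 0.32467783²·(1 − 0.14034462)·730900/1181 = 56.083837.
Sum = 110.38371.
SE = √(110.38371) = 10.51.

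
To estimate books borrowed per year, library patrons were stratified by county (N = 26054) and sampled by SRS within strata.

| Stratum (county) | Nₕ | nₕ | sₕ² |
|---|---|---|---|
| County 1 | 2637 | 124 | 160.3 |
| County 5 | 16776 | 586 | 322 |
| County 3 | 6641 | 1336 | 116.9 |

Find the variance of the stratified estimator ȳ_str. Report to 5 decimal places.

0.23702

Var(ȳ_str) = Σₕ Wₕ²(1 − fₕ)sₕ²/nₕ with Wₕ = Nₕ/N, N = 26054.
County 1: Wₕ = 0.10121287; term = 0.10121287²·(1 − 0.04702313)·160.3/124 = 0.012620183.
County 5: Wₕ = 0.64389345; term = 0.64389345²·(1 − 0.03493085)·322/586 = 0.21985923.
County 3: Wₕ = 0.25489368; term = 0.25489368²·(1 − 0.20117452)·116.9/1336 = 0.0045412782.
Sum = 0.23702069.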